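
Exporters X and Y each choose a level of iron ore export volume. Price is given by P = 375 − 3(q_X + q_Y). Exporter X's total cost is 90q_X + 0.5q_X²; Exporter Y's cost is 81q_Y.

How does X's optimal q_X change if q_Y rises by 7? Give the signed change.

-3

Exporter X's profit: π = q_X(375 − 3(q_X + q_Y)) − 90q_X − 0.5q_X².
∂π/∂q_X = 285 − 7q_X − 3q_Y = 0, so q_X = 285/7 − (3/7)q_Y.
The reaction-function slope is −3/7, so a 7-unit rise in q_Y moves q_X by −3/7 × 7 = −3. X's best response falls — the actions are strategic substitutes.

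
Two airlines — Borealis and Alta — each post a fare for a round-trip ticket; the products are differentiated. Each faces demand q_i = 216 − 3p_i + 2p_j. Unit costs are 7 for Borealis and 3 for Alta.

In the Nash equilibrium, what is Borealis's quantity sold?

154.5

Borealis's profit: π = (p_{Borealis} − 7)(216 − 3p_{Borealis} + 2p_{Alta}).
∂π/∂p_{Borealis} = 237 − 6p_{Borealis} + 2p_{Alta} = 0 ⇒ p_{Borealis} = 39.5 + (1/3)p_{Alta}.
Similarly p_{Alta} = 37.5 + (1/3)p_{Borealis}.
Plugging p_{Alta} into Borealis's best response: p_{Borealis} = 39.5 + (1/3)(37.5 + (1/3)p_{Borealis}) ⇒ (8/9)p_{Borealis} = 52, so p_{Borealis} = 58.5.
Then p_{Alta} = 37.5 + (1/3)·58.5 = 57.
q_{Borealis} = 216 − 3·58.5 + 2·57 = 154.5.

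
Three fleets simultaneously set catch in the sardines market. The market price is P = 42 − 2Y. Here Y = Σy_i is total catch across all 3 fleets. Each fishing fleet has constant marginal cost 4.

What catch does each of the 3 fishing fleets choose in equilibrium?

4.75

A representative fishing fleet's profit is π_i = y_i(42 − 2Y) − 4y_i, with Y = y_i + Σ_{j≠i} y_j.
First-order condition: 38 − 4y_i − 2Σ_{j≠i} y_j = 0.
In a symmetric equilibrium every fishing fleet chooses the same y, so Σ_{j≠i} y_j = 2y. The condition becomes 38 − 8y = 0, giving y = 38/8 = 4.75.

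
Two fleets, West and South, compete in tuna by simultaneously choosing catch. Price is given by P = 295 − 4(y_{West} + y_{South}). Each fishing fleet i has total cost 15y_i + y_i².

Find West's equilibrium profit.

2000

Fishing fleet West's profit: π = y_{West}(295 − 4(y_{West} + y_{South})) − 15y_{West} − y_{West}².
∂π/∂y_{West} = 280 − 10y_{West} − 4y_{South} = 0, so y_{West} = 28 − 0.4y_{South}.
The game is symmetric, so in equilibrium y_{South} = y_{West}: the reaction function gives 1.4y_{West} = 28, hence y_{West} = 20.
Price P = 295 − 4·40 = 135.
West's profit: (135 − 15)·20 − (20)² = 2000.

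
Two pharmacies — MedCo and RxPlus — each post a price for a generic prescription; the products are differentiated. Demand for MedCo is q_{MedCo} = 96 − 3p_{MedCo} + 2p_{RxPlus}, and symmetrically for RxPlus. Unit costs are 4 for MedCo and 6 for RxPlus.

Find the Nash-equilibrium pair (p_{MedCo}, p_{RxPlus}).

27.375, 28.125

MedCo's profit: π = (p_{MedCo} − 4)(96 − 3p_{MedCo} + 2p_{RxPlus}).
∂π/∂p_{MedCo} = 108 − 6p_{MedCo} + 2p_{RxPlus} = 0 ⇒ p_{MedCo} = 18 + (1/3)p_{RxPlus}.
Similarly p_{RxPlus} = 19 + (1/3)p_{MedCo}.
Plugging p_{RxPlus} into MedCo's best response: p_{MedCo} = 18 + (1/3)(19 + (1/3)p_{MedCo}) ⇒ (8/9)p_{MedCo} = 73/3, so p_{MedCo} = 27.375.
Then p_{RxPlus} = 19 + (1/3)·27.375 = 28.125.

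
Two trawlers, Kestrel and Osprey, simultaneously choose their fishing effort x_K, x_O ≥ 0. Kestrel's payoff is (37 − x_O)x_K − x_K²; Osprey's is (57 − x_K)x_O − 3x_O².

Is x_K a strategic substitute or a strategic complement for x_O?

strategic substitutes

Expanding Kestrel's payoff: 37x_K − x_Ox_K − x_K².
∂π/∂x_K = 37 − x_O − 2x_K = 0, so x_K = 18.5 − 0.5x_O.
The best-response slope dx_K/dx_O = −0.5 < 0: the reaction function is downward-sloping, so the choices are strategic substitutes.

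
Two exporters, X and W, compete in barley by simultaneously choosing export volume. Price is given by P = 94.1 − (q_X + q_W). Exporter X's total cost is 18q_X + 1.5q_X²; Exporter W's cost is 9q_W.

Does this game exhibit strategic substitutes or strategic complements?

Exporter X's profit: π = q_X(94.1 − (q_X + q_W)) − 18q_X − 1.5q_X².
∂π/∂q_X = 76.1 − 5q_X − q_W = 0, so q_X = 15.22 − 0.2q_W.
The best-response slope dq_X/dq_W = −0.2 < 0: the reaction function is downward-sloping, so the choices are strategic substitutes.

strategic substitutes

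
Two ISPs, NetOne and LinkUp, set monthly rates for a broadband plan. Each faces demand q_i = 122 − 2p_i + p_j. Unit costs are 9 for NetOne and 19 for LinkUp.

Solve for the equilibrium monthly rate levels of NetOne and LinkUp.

48, 52

NetOne's profit: π = (p_{NetOne} − 9)(122 − 2p_{NetOne} + p_{LinkUp}).
∂π/∂p_{NetOne} = 140 − 4p_{NetOne} + p_{LinkUp} = 0 ⇒ p_{NetOne} = 35 + 0.25p_{LinkUp}.
Similarly p_{LinkUp} = 40 + 0.25p_{NetOne}.
Substituting the second reaction function into the first: p_{NetOne} = 35 + 0.25(40 + 0.25p_{NetOne}), which gives 0.9375p_{NetOne} = 45 ⇒ p_{NetOne} = 48.
Then p_{LinkUp} = 40 + 0.25·48 = 52.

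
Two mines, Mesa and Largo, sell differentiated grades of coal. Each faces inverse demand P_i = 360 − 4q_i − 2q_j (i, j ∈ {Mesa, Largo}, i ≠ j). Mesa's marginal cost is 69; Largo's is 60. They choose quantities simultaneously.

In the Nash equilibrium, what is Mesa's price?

Mine Mesa's profit: π = q_{Mesa}(360 − 4q_{Mesa} − 2q_{Largo}) − 69q_{Mesa}.
∂π/∂q_{Mesa} = 291 − 8q_{Mesa} − 2q_{Largo} = 0 ⇒ q_{Mesa} = 36.375 − 0.25q_{Largo}.
Similarly q_{Largo} = 37.5 − 0.25q_{Mesa}.
Substituting the second reaction function into the first: q_{Mesa} = 36.375 − 0.25(37.5 − 0.25q_{Mesa}), which gives 0.9375q_{Mesa} = 27 ⇒ q_{Mesa} = 28.8.
Then q_{Largo} = 37.5 − 0.25·28.8 = 30.3.
P_{Mesa} = 360 − 4·28.8 − 2·30.3 = 184.2.

184.2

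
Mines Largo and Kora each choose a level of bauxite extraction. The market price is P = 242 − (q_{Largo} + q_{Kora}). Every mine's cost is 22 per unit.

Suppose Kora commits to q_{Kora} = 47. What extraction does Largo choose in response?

86.5

Mine Largo's profit: π = q_{Largo}(242 − (q_{Largo} + q_{Kora})) − 22q_{Largo}.
∂π/∂q_{Largo} = 220 − 2q_{Largo} − q_{Kora} = 0, so q_{Largo} = 110 − 0.5q_{Kora}.
At q_{Kora} = 47: q_{Largo} = 110 − 0.5·47 = 86.5.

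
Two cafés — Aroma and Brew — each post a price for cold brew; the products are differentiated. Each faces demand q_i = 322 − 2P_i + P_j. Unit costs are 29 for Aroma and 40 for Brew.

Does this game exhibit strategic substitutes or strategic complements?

strategic complements

Aroma's profit: π = (P_{Aroma} − 29)(322 − 2P_{Aroma} + P_{Brew}).
∂π/∂P_{Aroma} = 380 − 4P_{Aroma} + P_{Brew} = 0 ⇒ P_{Aroma} = 95 + 0.25P_{Brew}.
The best-response slope dP_{Aroma}/dP_{Brew} = 0.25 > 0: the reaction function is upward-sloping, so the choices are strategic complements.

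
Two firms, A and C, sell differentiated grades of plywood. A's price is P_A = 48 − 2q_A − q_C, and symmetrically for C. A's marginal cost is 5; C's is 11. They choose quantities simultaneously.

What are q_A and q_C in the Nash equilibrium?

9, 7

Firm A's profit: π = q_A(48 − 2q_A − q_C) − 5q_A.
∂π/∂q_A = 43 − 4q_A − q_C = 0 ⇒ q_A = 10.75 − 0.25q_C.
Similarly q_C = 9.25 − 0.25q_A.
Substituting the second reaction function into the first: q_A = 10.75 − 0.25(9.25 − 0.25q_A), which gives 0.9375q_A = 8.4375 ⇒ q_A = 9.
Then q_C = 9.25 − 0.25·9 = 7.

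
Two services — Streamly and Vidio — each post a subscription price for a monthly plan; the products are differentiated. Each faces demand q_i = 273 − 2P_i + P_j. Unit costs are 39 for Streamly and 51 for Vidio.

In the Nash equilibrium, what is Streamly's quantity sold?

159.2

Streamly's profit: π = (P_{Streamly} − 39)(273 − 2P_{Streamly} + P_{Vidio}).
∂π/∂P_{Streamly} = 351 − 4P_{Streamly} + P_{Vidio} = 0 ⇒ P_{Streamly} = 87.75 + 0.25P_{Vidio}.
Similarly P_{Vidio} = 93.75 + 0.25P_{Streamly}.
Plugging P_{Vidio} into Streamly's best response: P_{Streamly} = 87.75 + 0.25(93.75 + 0.25P_{Streamly}) ⇒ 0.9375P_{Streamly} = 111.1875, so P_{Streamly} = 118.6.
Then P_{Vidio} = 93.75 + 0.25·118.6 = 123.4.
q_{Streamly} = 273 − 2·118.6 + 123.4 = 159.2.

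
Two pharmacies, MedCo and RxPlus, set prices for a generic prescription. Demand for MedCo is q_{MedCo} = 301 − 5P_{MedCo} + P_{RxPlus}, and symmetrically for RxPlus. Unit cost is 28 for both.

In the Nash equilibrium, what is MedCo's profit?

MedCo's profit: π = (P_{MedCo} − 28)(301 − 5P_{MedCo} + P_{RxPlus}).
∂π/∂P_{MedCo} = 441 − 10P_{MedCo} + P_{RxPlus} = 0 ⇒ P_{MedCo} = 44.1 + 0.1P_{RxPlus}.
By symmetry P_{RxPlus} = P_{MedCo}; substituting into the reaction function, 0.9P_{MedCo} = 44.1 and P_{MedCo} = 49.
q_{MedCo} = 301 − 5·49 + 49 = 105.
Profit = (49 − 28)·105 = 2205.

2205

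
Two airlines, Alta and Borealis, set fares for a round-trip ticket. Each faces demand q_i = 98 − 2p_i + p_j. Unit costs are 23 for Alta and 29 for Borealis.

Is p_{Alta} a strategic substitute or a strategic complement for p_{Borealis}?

strategic complements

Alta's profit: π = (p_{Alta} − 23)(98 − 2p_{Alta} + p_{Borealis}).
∂π/∂p_{Alta} = 144 − 4p_{Alta} + p_{Borealis} = 0 ⇒ p_{Alta} = 36 + 0.25p_{Borealis}.
The best-response slope dp_{Alta}/dp_{Borealis} = 0.25 > 0: the reaction function is upward-sloping, so the choices are strategic complements.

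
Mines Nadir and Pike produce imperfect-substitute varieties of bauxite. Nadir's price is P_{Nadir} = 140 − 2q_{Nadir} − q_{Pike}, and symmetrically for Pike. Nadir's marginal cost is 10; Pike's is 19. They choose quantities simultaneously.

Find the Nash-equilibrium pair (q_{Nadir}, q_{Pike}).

26.6, 23.6

Mine Nadir's profit: π = q_{Nadir}(140 − 2q_{Nadir} − q_{Pike}) − 10q_{Nadir}.
∂π/∂q_{Nadir} = 130 − 4q_{Nadir} − q_{Pike} = 0 ⇒ q_{Nadir} = 32.5 − 0.25q_{Pike}.
Similarly q_{Pike} = 30.25 − 0.25q_{Nadir}.
Substituting the second reaction function into the first: q_{Nadir} = 32.5 − 0.25(30.25 − 0.25q_{Nadir}), which gives 0.9375q_{Nadir} = 24.9375 ⇒ q_{Nadir} = 26.6.
Then q_{Pike} = 30.25 − 0.25·26.6 = 23.6.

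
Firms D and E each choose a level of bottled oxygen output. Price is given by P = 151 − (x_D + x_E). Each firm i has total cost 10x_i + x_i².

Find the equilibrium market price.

94.6

Firm D's profit: π = x_D(151 − (x_D + x_E)) − 10x_D − x_D².
∂π/∂x_D = 141 − 4x_D − x_E = 0, so x_D = 35.25 − 0.25x_E.
The game is symmetric, so in equilibrium x_E = x_D: the reaction function gives 1.25x_D = 35.25, hence x_D = 28.2.
Equilibrium price: P = 151 − 56.4 = 94.6.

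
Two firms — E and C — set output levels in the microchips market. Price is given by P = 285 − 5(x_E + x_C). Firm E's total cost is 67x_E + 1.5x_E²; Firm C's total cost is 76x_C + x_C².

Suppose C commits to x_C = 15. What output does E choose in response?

Firm E's profit: π = x_E(285 − 5(x_E + x_C)) − 67x_E − 1.5x_E².
∂π/∂x_E = 218 − 13x_E − 5x_C = 0, so x_E = 218/13 − (5/13)x_C.
At x_C = 15: x_E = 218/13 − (5/13)·15 = 11.

11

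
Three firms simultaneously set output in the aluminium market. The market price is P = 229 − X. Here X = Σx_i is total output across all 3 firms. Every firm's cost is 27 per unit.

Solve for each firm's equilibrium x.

A representative firm's profit is π_i = x_i(229 − X) − 27x_i, with X = x_i + Σ_{j≠i} x_j.
First-order condition: 202 − 2x_i − Σ_{j≠i} x_j = 0.
With identical firms, set every x_j = x: then 202 − 2x − 2x = 0, i.e. x = 202/4 = 50.5.

50.5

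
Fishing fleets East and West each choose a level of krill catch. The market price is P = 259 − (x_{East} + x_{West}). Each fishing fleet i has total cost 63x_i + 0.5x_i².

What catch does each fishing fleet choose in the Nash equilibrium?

49

Fishing fleet East's profit: π = x_{East}(259 − (x_{East} + x_{West})) − 63x_{East} − 0.5x_{East}².
∂π/∂x_{East} = 196 − 3x_{East} − x_{West} = 0, so x_{East} = 196/3 − (1/3)x_{West}.
By symmetry x_{West} = x_{East}; substituting into the reaction function, (4/3)x_{East} = 196/3 and x_{East} = 49.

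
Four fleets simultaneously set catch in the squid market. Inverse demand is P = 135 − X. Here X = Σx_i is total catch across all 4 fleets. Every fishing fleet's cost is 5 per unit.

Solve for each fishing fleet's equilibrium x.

A representative fishing fleet's profit is π_i = x_i(135 − X) − 5x_i, with X = x_i + Σ_{j≠i} x_j.
First-order condition: 130 − 2x_i − Σ_{j≠i} x_j = 0.
With identical fishing fleets, set every x_j = x: then 130 − 2x − 3x = 0, i.e. x = 130/5 = 26.

26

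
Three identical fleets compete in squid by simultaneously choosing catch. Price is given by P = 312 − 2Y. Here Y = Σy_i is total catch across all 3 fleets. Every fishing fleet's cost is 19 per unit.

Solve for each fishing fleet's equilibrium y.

A representative fishing fleet's profit is π_i = y_i(312 − 2Y) − 19y_i, with Y = y_i + Σ_{j≠i} y_j.
First-order condition: 293 − 4y_i − 2Σ_{j≠i} y_j = 0.
Imposing symmetry (y_j = y for all j) turns Σ_{j≠i} y_j into 2y, so 293 = 8y and y = 36.625.

36.625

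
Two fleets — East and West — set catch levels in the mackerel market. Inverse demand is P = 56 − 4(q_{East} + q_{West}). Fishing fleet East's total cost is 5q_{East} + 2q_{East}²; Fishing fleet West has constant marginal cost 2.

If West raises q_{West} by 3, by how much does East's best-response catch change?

Fishing fleet East's profit: π = q_{East}(56 − 4(q_{East} + q_{West})) − 5q_{East} − 2q_{East}².
∂π/∂q_{East} = 51 − 12q_{East} − 4q_{West} = 0, so q_{East} = 4.25 − (1/3)q_{West}.
The reaction-function slope is −1/3, so a 3-unit rise in q_{West} moves q_{East} by −1/3 × 3 = −1. East's best response falls — the actions are strategic substitutes.

-1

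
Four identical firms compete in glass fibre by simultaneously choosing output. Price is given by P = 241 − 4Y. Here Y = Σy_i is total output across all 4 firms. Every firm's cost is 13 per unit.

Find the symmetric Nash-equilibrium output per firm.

A representative firm's profit is π_i = y_i(241 − 4Y) − 13y_i, with Y = y_i + Σ_{j≠i} y_j.
First-order condition: 228 − 8y_i − 4Σ_{j≠i} y_j = 0.
Imposing symmetry (y_j = y for all j) turns Σ_{j≠i} y_j into 3y, so 228 = 20y and y = 11.4.

11.4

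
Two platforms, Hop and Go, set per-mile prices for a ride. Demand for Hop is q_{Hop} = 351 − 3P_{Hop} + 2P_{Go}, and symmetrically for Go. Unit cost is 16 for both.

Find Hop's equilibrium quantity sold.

Hop's profit: π = (P_{Hop} − 16)(351 − 3P_{Hop} + 2P_{Go}).
∂π/∂P_{Hop} = 399 − 6P_{Hop} + 2P_{Go} = 0 ⇒ P_{Hop} = 66.5 + (1/3)P_{Go}.
By symmetry P_{Go} = P_{Hop}; substituting into the reaction function, (2/3)P_{Hop} = 66.5 and P_{Hop} = 99.75.
q_{Hop} = 351 − 3·99.75 + 2·99.75 = 251.25.

251.25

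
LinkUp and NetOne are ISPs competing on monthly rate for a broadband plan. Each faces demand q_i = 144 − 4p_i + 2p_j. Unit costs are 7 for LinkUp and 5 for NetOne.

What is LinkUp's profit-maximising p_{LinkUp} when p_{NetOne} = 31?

LinkUp's profit: π = (p_{LinkUp} − 7)(144 − 4p_{LinkUp} + 2p_{NetOne}).
∂π/∂p_{LinkUp} = 172 − 8p_{LinkUp} + 2p_{NetOne} = 0 ⇒ p_{LinkUp} = 21.5 + 0.25p_{NetOne}.
At p_{NetOne} = 31: p_{LinkUp} = 21.5 + 0.25·31 = 29.25.

29.25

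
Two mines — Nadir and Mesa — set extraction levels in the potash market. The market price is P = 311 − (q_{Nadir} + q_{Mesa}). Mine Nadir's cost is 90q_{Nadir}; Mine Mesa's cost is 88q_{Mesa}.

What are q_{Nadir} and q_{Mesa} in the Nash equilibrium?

73, 75

Mine Nadir's profit: π = q_{Nadir}(311 − (q_{Nadir} + q_{Mesa})) − 90q_{Nadir}.
∂π/∂q_{Nadir} = 221 − 2q_{Nadir} − q_{Mesa} = 0, so q_{Nadir} = 110.5 − 0.5q_{Mesa}.
By the same steps for Mesa: q_{Mesa} = 111.5 − 0.5q_{Nadir}.
Substituting the second reaction function into the first: q_{Nadir} = 110.5 − 0.5(111.5 − 0.5q_{Nadir}), which gives 0.75q_{Nadir} = 54.75 ⇒ q_{Nadir} = 73.
Then q_{Mesa} = 111.5 − 0.5·73 = 75.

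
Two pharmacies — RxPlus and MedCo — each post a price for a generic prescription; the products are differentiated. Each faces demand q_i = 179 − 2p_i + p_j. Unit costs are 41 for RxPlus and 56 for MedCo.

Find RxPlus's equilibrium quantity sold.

RxPlus's profit: π = (p_{RxPlus} − 41)(179 − 2p_{RxPlus} + p_{MedCo}).
∂π/∂p_{RxPlus} = 261 − 4p_{RxPlus} + p_{MedCo} = 0 ⇒ p_{RxPlus} = 65.25 + 0.25p_{MedCo}.
Similarly p_{MedCo} = 72.75 + 0.25p_{RxPlus}.
Plugging p_{MedCo} into RxPlus's best response: p_{RxPlus} = 65.25 + 0.25(72.75 + 0.25p_{RxPlus}) ⇒ 0.9375p_{RxPlus} = 83.4375, so p_{RxPlus} = 89.
Then p_{MedCo} = 72.75 + 0.25·89 = 95.
q_{RxPlus} = 179 − 2·89 + 95 = 96.

96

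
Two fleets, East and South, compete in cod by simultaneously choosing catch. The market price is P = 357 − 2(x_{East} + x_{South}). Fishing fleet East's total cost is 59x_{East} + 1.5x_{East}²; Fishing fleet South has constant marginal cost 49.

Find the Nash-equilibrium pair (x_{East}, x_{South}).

24, 65

Fishing fleet East's profit: π = x_{East}(357 − 2(x_{East} + x_{South})) − 59x_{East} − 1.5x_{East}².
∂π/∂x_{East} = 298 − 7x_{East} − 2x_{South} = 0, so x_{East} = 298/7 − (2/7)x_{South}.
For South: ∂π/∂x_{South} = 308 − 4x_{South} − 2x_{East} = 0 ⇒ x_{South} = 77 − 0.5x_{East}.
Plugging x_{South} into East's best response: x_{East} = 298/7 − (2/7)(77 − 0.5x_{East}) ⇒ (6/7)x_{East} = 144/7, so x_{East} = 24.
Then x_{South} = 77 − 0.5·24 = 65.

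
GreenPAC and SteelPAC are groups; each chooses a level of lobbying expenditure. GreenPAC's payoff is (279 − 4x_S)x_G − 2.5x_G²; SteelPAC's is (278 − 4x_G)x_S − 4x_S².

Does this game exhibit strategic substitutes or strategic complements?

Expanding GreenPAC's payoff: 279x_G − 4x_Sx_G − 2.5x_G².
∂π/∂x_G = 279 − 4x_S − 5x_G = 0, so x_G = 55.8 − 0.8x_S.
The best-response slope dx_G/dx_S = −0.8 < 0: the reaction function is downward-sloping, so the choices are strategic substitutes.

strategic substitutes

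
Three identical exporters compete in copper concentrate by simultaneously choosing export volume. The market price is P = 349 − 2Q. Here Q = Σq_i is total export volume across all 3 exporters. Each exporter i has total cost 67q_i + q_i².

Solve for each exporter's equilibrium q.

A representative exporter's profit is π_i = q_i(349 − 2Q) − 67q_i − q_i², with Q = q_i + Σ_{j≠i} q_j.
First-order condition: 282 − 6q_i − 2Σ_{j≠i} q_j = 0.
In a symmetric equilibrium every exporter chooses the same q, so Σ_{j≠i} q_j = 2q. The condition becomes 282 − 10q = 0, giving q = 282/10 = 28.2.

28.2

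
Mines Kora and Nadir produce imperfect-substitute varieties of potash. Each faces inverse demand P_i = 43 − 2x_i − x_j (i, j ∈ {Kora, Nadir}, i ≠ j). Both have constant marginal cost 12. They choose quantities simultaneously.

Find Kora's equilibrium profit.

76.88

Mine Kora's profit: π = x_{Kora}(43 − 2x_{Kora} − x_{Nadir}) − 12x_{Kora}.
∂π/∂x_{Kora} = 31 − 4x_{Kora} − x_{Nadir} = 0 ⇒ x_{Kora} = 7.75 − 0.25x_{Nadir}.
By symmetry x_{Nadir} = x_{Kora}; substituting into the reaction function, 1.25x_{Kora} = 7.75 and x_{Kora} = 6.2.
P_{Kora} = 43 − 2·6.2 − 6.2 = 24.4.
Profit = (24.4 − 12)·6.2 = 76.88.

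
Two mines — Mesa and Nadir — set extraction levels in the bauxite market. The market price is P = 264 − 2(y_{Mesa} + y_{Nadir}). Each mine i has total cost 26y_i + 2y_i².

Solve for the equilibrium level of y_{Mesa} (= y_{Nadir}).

23.8

Mine Mesa's profit: π = y_{Mesa}(264 − 2(y_{Mesa} + y_{Nadir})) − 26y_{Mesa} − 2y_{Mesa}².
∂π/∂y_{Mesa} = 238 − 8y_{Mesa} − 2y_{Nadir} = 0, so y_{Mesa} = 29.75 − 0.25y_{Nadir}.
By symmetry y_{Nadir} = y_{Mesa}; substituting into the reaction function, 1.25y_{Mesa} = 29.75 and y_{Mesa} = 23.8.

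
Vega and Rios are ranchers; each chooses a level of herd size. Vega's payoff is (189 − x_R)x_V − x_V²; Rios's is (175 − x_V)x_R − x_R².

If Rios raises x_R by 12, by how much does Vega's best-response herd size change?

Expanding Vega's payoff: 189x_V − x_Rx_V − x_V².
∂π/∂x_V = 189 − x_R − 2x_V = 0, so x_V = 94.5 − 0.5x_R.
The reaction-function slope is −0.5, so a 12-unit rise in x_R moves x_V by −0.5 × 12 = −6. Vega's best response falls — the actions are strategic substitutes.

-6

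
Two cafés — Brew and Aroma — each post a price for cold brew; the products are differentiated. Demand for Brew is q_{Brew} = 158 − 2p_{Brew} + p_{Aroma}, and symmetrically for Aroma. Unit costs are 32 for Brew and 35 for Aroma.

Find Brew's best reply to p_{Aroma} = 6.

Brew's profit: π = (p_{Brew} − 32)(158 − 2p_{Brew} + p_{Aroma}).
∂π/∂p_{Brew} = 222 − 4p_{Brew} + p_{Aroma} = 0 ⇒ p_{Brew} = 55.5 + 0.25p_{Aroma}.
At p_{Aroma} = 6: p_{Brew} = 55.5 + 0.25·6 = 57.

57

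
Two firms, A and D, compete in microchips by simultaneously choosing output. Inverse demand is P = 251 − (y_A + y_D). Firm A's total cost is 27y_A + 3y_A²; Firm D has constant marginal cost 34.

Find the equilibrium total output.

116.2

Firm A's profit: π = y_A(251 − (y_A + y_D)) − 27y_A − 3y_A².
∂π/∂y_A = 224 − 8y_A − y_D = 0, so y_A = 28 − 0.125y_D.
For D: ∂π/∂y_D = 217 − 2y_D − y_A = 0 ⇒ y_D = 108.5 − 0.5y_A.
Plugging y_D into A's best response: y_A = 28 − 0.125(108.5 − 0.5y_A) ⇒ 0.9375y_A = 14.4375, so y_A = 15.4.
Then y_D = 108.5 − 0.5·15.4 = 100.8.
Total output: 15.4 + 100.8 = 116.2.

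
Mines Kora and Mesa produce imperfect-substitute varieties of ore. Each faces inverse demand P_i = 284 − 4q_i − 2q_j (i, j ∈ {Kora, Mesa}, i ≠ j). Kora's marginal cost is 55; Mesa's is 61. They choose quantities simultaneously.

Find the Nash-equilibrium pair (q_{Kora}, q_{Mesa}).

23.1, 22.1

Mine Kora's profit: π = q_{Kora}(284 − 4q_{Kora} − 2q_{Mesa}) − 55q_{Kora}.
∂π/∂q_{Kora} = 229 − 8q_{Kora} − 2q_{Mesa} = 0 ⇒ q_{Kora} = 28.625 − 0.25q_{Mesa}.
Similarly q_{Mesa} = 27.875 − 0.25q_{Kora}.
Solving the two reaction functions simultaneously: (1 − (−0.25)(−0.25))q_{Kora} = 28.625 − 0.25·27.875, so 0.9375q_{Kora} = 693/32 and q_{Kora} = 23.1.
Then q_{Mesa} = 27.875 − 0.25·23.1 = 22.1.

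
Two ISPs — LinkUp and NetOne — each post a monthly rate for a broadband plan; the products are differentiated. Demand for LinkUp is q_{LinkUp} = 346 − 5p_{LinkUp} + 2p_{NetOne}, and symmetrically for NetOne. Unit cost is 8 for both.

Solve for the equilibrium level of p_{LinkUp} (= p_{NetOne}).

LinkUp's profit: π = (p_{LinkUp} − 8)(346 − 5p_{LinkUp} + 2p_{NetOne}).
∂π/∂p_{LinkUp} = 386 − 10p_{LinkUp} + 2p_{NetOne} = 0 ⇒ p_{LinkUp} = 38.6 + 0.2p_{NetOne}.
Setting p_{LinkUp} = p_{NetOne} in the reaction function: p_{LinkUp} = 38.6 + 0.2p_{LinkUp}, so p_{LinkUp} = 38.6 / 0.8 = 48.25.

48.25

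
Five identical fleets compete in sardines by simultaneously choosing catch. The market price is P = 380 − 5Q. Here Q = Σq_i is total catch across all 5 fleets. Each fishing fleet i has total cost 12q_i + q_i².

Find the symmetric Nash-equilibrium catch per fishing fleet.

11.5

A representative fishing fleet's profit is π_i = q_i(380 − 5Q) − 12q_i − q_i², with Q = q_i + Σ_{j≠i} q_j.
First-order condition: 368 − 12q_i − 5Σ_{j≠i} q_j = 0.
With identical fishing fleets, set every q_j = q: then 368 − 12q − 20q = 0, i.e. q = 368/32 = 11.5.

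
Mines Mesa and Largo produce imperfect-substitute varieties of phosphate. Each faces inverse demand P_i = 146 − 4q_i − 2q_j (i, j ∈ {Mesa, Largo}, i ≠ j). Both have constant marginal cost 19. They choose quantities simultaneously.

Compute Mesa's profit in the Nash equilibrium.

645.16

Mine Mesa's profit: π = q_{Mesa}(146 − 4q_{Mesa} − 2q_{Largo}) − 19q_{Mesa}.
∂π/∂q_{Mesa} = 127 − 8q_{Mesa} − 2q_{Largo} = 0 ⇒ q_{Mesa} = 15.875 − 0.25q_{Largo}.
By symmetry q_{Largo} = q_{Mesa}; substituting into the reaction function, 1.25q_{Mesa} = 15.875 and q_{Mesa} = 12.7.
P_{Mesa} = 146 − 4·12.7 − 2·12.7 = 69.8.
Profit = (69.8 − 19)·12.7 = 645.16.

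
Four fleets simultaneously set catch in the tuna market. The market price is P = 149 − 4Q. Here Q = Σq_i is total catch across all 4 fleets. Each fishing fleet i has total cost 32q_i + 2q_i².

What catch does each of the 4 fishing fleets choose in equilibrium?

4.875

A representative fishing fleet's profit is π_i = q_i(149 − 4Q) − 32q_i − 2q_i², with Q = q_i + Σ_{j≠i} q_j.
First-order condition: 117 − 12q_i − 4Σ_{j≠i} q_j = 0.
Imposing symmetry (q_j = q for all j) turns Σ_{j≠i} q_j into 3q, so 117 = 24q and q = 4.875.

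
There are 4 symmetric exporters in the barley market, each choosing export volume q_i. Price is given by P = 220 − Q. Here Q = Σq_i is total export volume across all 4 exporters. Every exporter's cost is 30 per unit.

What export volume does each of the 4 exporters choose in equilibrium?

38

A representative exporter's profit is π_i = q_i(220 − Q) − 30q_i, with Q = q_i + Σ_{j≠i} q_j.
First-order condition: 190 − 2q_i − Σ_{j≠i} q_j = 0.
In a symmetric equilibrium every exporter chooses the same q, so Σ_{j≠i} q_j = 3q. The condition becomes 190 − 5q = 0, giving q = 190/5 = 38.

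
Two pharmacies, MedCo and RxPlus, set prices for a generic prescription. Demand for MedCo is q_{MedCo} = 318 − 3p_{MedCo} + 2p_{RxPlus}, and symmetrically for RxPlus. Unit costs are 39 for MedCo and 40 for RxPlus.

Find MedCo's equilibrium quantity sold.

209.8125

MedCo's profit: π = (p_{MedCo} − 39)(318 − 3p_{MedCo} + 2p_{RxPlus}).
∂π/∂p_{MedCo} = 435 − 6p_{MedCo} + 2p_{RxPlus} = 0 ⇒ p_{MedCo} = 72.5 + (1/3)p_{RxPlus}.
Similarly p_{RxPlus} = 73 + (1/3)p_{MedCo}.
Solving the two reaction functions simultaneously: (1 − (1/3)(1/3))p_{MedCo} = 72.5 + (1/3)·73, so (8/9)p_{MedCo} = 581/6 and p_{MedCo} = 108.9375.
Then p_{RxPlus} = 73 + (1/3)·108.9375 = 109.3125.
q_{MedCo} = 318 − 3·108.9375 + 2·109.3125 = 209.8125.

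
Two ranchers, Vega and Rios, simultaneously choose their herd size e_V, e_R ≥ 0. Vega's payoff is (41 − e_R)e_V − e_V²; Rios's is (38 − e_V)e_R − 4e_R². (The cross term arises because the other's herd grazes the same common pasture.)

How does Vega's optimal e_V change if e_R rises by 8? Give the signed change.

Expanding Vega's payoff: 41e_V − e_Re_V − e_V².
∂π/∂e_V = 41 − e_R − 2e_V = 0, so e_V = 20.5 − 0.5e_R.
The reaction-function slope is −0.5, so an 8-unit rise in e_R moves e_V by −0.5 × 8 = −4. Vega's best response falls — the actions are strategic substitutes.

-4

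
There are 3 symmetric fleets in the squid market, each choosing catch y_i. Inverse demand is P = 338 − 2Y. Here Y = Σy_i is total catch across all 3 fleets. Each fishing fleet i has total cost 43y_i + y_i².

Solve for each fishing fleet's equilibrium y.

A representative fishing fleet's profit is π_i = y_i(338 − 2Y) − 43y_i − y_i², with Y = y_i + Σ_{j≠i} y_j.
First-order condition: 295 − 6y_i − 2Σ_{j≠i} y_j = 0.
Imposing symmetry (y_j = y for all j) turns Σ_{j≠i} y_j into 2y, so 295 = 10y and y = 29.5.

29.5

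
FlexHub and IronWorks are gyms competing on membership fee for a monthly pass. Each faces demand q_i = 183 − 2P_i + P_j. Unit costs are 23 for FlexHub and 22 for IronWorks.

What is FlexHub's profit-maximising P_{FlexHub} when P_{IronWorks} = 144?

93.25

FlexHub's profit: π = (P_{FlexHub} − 23)(183 − 2P_{FlexHub} + P_{IronWorks}).
∂π/∂P_{FlexHub} = 229 − 4P_{FlexHub} + P_{IronWorks} = 0 ⇒ P_{FlexHub} = 57.25 + 0.25P_{IronWorks}.
At P_{IronWorks} = 144: P_{FlexHub} = 57.25 + 0.25·144 = 93.25.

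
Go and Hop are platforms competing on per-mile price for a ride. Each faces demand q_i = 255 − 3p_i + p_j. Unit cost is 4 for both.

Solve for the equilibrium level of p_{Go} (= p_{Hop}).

Go's profit: π = (p_{Go} − 4)(255 − 3p_{Go} + p_{Hop}).
∂π/∂p_{Go} = 267 − 6p_{Go} + p_{Hop} = 0 ⇒ p_{Go} = 44.5 + (1/6)p_{Hop}.
By symmetry p_{Hop} = p_{Go}; substituting into the reaction function, (5/6)p_{Go} = 44.5 and p_{Go} = 53.4.

53.4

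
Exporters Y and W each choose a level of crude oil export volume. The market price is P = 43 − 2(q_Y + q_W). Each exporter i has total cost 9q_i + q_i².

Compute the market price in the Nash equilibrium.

26

Exporter Y's profit: π = q_Y(43 − 2(q_Y + q_W)) − 9q_Y − q_Y².
∂π/∂q_Y = 34 − 6q_Y − 2q_W = 0, so q_Y = 17/3 − (1/3)q_W.
The game is symmetric, so in equilibrium q_W = q_Y: the reaction function gives (4/3)q_Y = 17/3, hence q_Y = 4.25.
Equilibrium price: P = 43 − 2·8.5 = 26.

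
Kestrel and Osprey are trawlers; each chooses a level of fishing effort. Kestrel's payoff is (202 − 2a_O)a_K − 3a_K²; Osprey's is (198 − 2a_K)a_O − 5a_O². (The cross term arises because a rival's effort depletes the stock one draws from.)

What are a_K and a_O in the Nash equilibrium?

Expanding Kestrel's payoff: 202a_K − 2a_Oa_K − 3a_K².
∂π/∂a_K = 202 − 2a_O − 6a_K = 0, so a_K = 101/3 − (1/3)a_O.
Likewise for Osprey: a_O = 19.8 − 0.2a_K.
Solving the two reaction functions simultaneously: (1 − (−1/3)(−0.2))a_K = 101/3 − (1/3)·19.8, so (14/15)a_K = 406/15 and a_K = 29.
Then a_O = 19.8 − 0.2·29 = 14.

29, 14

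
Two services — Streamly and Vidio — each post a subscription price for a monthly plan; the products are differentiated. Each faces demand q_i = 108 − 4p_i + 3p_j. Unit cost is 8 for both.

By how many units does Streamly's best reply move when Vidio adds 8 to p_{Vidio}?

Streamly's profit: π = (p_{Streamly} − 8)(108 − 4p_{Streamly} + 3p_{Vidio}).
∂π/∂p_{Streamly} = 140 − 8p_{Streamly} + 3p_{Vidio} = 0 ⇒ p_{Streamly} = 17.5 + 0.375p_{Vidio}.
The reaction-function slope is 0.375, so an 8-unit rise in p_{Vidio} moves p_{Streamly} by 0.375 × 8 = 3. Streamly's best response rises — the actions are strategic complements.

3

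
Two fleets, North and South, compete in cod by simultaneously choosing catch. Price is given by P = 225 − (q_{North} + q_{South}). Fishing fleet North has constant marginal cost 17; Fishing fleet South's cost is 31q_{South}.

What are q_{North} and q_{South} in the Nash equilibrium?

Fishing fleet North's profit: π = q_{North}(225 − (q_{North} + q_{South})) − 17q_{North}.
∂π/∂q_{North} = 208 − 2q_{North} − q_{South} = 0, so q_{North} = 104 − 0.5q_{South}.
By the same steps for South: q_{South} = 97 − 0.5q_{North}.
Plugging q_{South} into North's best response: q_{North} = 104 − 0.5(97 − 0.5q_{North}) ⇒ 0.75q_{North} = 55.5, so q_{North} = 74.
Then q_{South} = 97 − 0.5·74 = 60.

74, 60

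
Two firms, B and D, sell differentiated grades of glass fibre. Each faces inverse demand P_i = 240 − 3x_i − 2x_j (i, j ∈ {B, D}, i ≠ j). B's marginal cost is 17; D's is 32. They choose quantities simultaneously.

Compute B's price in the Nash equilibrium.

103.4375

Firm B's profit: π = x_B(240 − 3x_B − 2x_D) − 17x_B.
∂π/∂x_B = 223 − 6x_B − 2x_D = 0 ⇒ x_B = 223/6 − (1/3)x_D.
Similarly x_D = 104/3 − (1/3)x_B.
Substituting the second reaction function into the first: x_B = 223/6 − (1/3)(104/3 − (1/3)x_B), which gives (8/9)x_B = 461/18 ⇒ x_B = 28.8125.
Then x_D = 104/3 − (1/3)·28.8125 = 25.0625.
P_B = 240 − 3·28.8125 − 2·25.0625 = 103.4375.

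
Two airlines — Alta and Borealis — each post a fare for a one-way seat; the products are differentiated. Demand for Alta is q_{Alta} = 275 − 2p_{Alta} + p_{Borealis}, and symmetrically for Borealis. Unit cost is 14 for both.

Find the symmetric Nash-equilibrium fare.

Alta's profit: π = (p_{Alta} − 14)(275 − 2p_{Alta} + p_{Borealis}).
∂π/∂p_{Alta} = 303 − 4p_{Alta} + p_{Borealis} = 0 ⇒ p_{Alta} = 75.75 + 0.25p_{Borealis}.
By symmetry p_{Borealis} = p_{Alta}; substituting into the reaction function, 0.75p_{Alta} = 75.75 and p_{Alta} = 101.

101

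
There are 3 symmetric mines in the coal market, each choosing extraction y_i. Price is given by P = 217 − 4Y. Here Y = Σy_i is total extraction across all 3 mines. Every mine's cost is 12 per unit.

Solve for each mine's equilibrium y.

A representative mine's profit is π_i = y_i(217 − 4Y) − 12y_i, with Y = y_i + Σ_{j≠i} y_j.
First-order condition: 205 − 8y_i − 4Σ_{j≠i} y_j = 0.
With identical mines, set every y_j = y: then 205 − 8y − 8y = 0, i.e. y = 205/16 = 12.8125.

12.8125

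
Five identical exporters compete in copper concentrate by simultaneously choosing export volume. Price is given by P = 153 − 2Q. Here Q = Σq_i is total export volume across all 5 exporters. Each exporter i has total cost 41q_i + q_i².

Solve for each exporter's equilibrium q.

8

A representative exporter's profit is π_i = q_i(153 − 2Q) − 41q_i − q_i², with Q = q_i + Σ_{j≠i} q_j.
First-order condition: 112 − 6q_i − 2Σ_{j≠i} q_j = 0.
Imposing symmetry (q_j = q for all j) turns Σ_{j≠i} q_j into 4q, so 112 = 14q and q = 8.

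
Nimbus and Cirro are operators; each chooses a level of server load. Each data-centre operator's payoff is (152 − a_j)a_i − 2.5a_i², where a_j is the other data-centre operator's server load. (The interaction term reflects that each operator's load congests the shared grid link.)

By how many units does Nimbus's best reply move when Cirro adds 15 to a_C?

-3

Nimbus's payoff is (152 − a_C)a_N − 2.5a_N².
∂π/∂a_N = 152 − a_C − 5a_N = 0, so a_N = 30.4 − 0.2a_C.
The reaction-function slope is −0.2, so a 15-unit rise in a_C moves a_N by −0.2 × 15 = −3. Nimbus's best response falls — the actions are strategic substitutes.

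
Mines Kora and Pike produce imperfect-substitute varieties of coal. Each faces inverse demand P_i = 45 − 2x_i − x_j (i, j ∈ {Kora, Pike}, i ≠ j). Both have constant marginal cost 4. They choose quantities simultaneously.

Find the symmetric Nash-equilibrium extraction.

8.2

Mine Kora's profit: π = x_{Kora}(45 − 2x_{Kora} − x_{Pike}) − 4x_{Kora}.
∂π/∂x_{Kora} = 41 − 4x_{Kora} − x_{Pike} = 0 ⇒ x_{Kora} = 10.25 − 0.25x_{Pike}.
By symmetry x_{Pike} = x_{Kora}; substituting into the reaction function, 1.25x_{Kora} = 10.25 and x_{Kora} = 8.2.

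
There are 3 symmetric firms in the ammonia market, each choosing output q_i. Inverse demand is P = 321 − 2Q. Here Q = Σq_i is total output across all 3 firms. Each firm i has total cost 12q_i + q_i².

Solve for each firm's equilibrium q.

A representative firm's profit is π_i = q_i(321 − 2Q) − 12q_i − q_i², with Q = q_i + Σ_{j≠i} q_j.
First-order condition: 309 − 6q_i − 2Σ_{j≠i} q_j = 0.
Imposing symmetry (q_j = q for all j) turns Σ_{j≠i} q_j into 2q, so 309 = 10q and q = 30.9.

30.9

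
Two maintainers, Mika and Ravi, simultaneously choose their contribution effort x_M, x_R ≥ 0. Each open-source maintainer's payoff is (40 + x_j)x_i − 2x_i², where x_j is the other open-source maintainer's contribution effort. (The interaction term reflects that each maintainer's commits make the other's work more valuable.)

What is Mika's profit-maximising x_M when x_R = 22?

Mika's payoff is (40 + x_R)x_M − 2x_M².
∂π/∂x_M = 40 + x_R − 4x_M = 0, so x_M = 10 + 0.25x_R.
At x_R = 22: x_M = 10 + 0.25·22 = 15.5.

15.5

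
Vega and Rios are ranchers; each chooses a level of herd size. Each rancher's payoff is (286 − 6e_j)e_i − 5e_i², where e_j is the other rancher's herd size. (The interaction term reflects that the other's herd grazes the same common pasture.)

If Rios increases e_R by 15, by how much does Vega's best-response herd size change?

Vega's payoff is (286 − 6e_R)e_V − 5e_V².
∂π/∂e_V = 286 − 6e_R − 10e_V = 0, so e_V = 28.6 − 0.6e_R.
The reaction-function slope is −0.6, so a 15-unit rise in e_R moves e_V by −0.6 × 15 = −9. Vega's best response falls — the actions are strategic substitutes.

-9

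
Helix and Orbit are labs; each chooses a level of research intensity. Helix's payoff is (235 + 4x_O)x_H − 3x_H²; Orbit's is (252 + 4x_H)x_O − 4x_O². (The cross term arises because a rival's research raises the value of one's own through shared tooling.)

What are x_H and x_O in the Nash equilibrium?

Expanding Helix's payoff: 235x_H + 4x_Ox_H − 3x_H².
∂π/∂x_H = 235 + 4x_O − 6x_H = 0, so x_H = 235/6 + (2/3)x_O.
Likewise for Orbit: x_O = 31.5 + 0.5x_H.
Plugging x_O into Helix's best response: x_H = 235/6 + (2/3)(31.5 + 0.5x_H) ⇒ (2/3)x_H = 361/6, so x_H = 90.25.
Then x_O = 31.5 + 0.5·90.25 = 76.625.

90.25, 76.625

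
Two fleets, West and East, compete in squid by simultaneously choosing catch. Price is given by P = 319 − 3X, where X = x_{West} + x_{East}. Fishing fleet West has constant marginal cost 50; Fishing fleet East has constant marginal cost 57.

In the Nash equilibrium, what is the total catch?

Fishing fleet West's profit: π = x_{West}(319 − 3(x_{West} + x_{East})) − 50x_{West}.
∂π/∂x_{West} = 269 − 6x_{West} − 3x_{East} = 0, so x_{West} = 269/6 − 0.5x_{East}.
By the same steps for East: x_{East} = 131/3 − 0.5x_{West}.
Plugging x_{East} into West's best response: x_{West} = 269/6 − 0.5(131/3 − 0.5x_{West}) ⇒ 0.75x_{West} = 23, so x_{West} = 92/3.
Then x_{East} = 131/3 − 0.5·(92/3) = 85/3.
Total catch: 92/3 + 85/3 = 59.

59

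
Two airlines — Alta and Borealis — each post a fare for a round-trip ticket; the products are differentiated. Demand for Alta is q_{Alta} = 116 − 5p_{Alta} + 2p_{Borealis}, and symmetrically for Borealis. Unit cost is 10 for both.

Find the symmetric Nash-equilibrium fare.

20.75

Alta's profit: π = (p_{Alta} − 10)(116 − 5p_{Alta} + 2p_{Borealis}).
∂π/∂p_{Alta} = 166 − 10p_{Alta} + 2p_{Borealis} = 0 ⇒ p_{Alta} = 16.6 + 0.2p_{Borealis}.
Setting p_{Alta} = p_{Borealis} in the reaction function: p_{Alta} = 16.6 + 0.2p_{Alta}, so p_{Alta} = 16.6 / 0.8 = 20.75.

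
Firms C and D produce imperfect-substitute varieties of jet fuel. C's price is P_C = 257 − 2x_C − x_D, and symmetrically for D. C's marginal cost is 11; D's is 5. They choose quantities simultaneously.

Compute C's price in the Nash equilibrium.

108.6

Firm C's profit: π = x_C(257 − 2x_C − x_D) − 11x_C.
∂π/∂x_C = 246 − 4x_C − x_D = 0 ⇒ x_C = 61.5 − 0.25x_D.
Similarly x_D = 63 − 0.25x_C.
Plugging x_D into C's best response: x_C = 61.5 − 0.25(63 − 0.25x_C) ⇒ 0.9375x_C = 45.75, so x_C = 48.8.
Then x_D = 63 − 0.25·48.8 = 50.8.
P_C = 257 − 2·48.8 − 50.8 = 108.6.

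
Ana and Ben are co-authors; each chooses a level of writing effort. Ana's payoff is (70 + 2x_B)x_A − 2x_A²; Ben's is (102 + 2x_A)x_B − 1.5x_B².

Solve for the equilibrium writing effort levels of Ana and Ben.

Expanding Ana's payoff: 70x_A + 2x_Bx_A − 2x_A².
∂π/∂x_A = 70 + 2x_B − 4x_A = 0, so x_A = 17.5 + 0.5x_B.
Likewise for Ben: x_B = 34 + (2/3)x_A.
Substituting the second reaction function into the first: x_A = 17.5 + 0.5(34 + (2/3)x_A), which gives (2/3)x_A = 34.5 ⇒ x_A = 51.75.
Then x_B = 34 + (2/3)·51.75 = 68.5.

51.75, 68.5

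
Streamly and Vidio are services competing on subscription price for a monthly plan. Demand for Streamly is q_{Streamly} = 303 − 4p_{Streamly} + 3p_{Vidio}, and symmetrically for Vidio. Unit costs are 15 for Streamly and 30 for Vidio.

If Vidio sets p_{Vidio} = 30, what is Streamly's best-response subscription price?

Streamly's profit: π = (p_{Streamly} − 15)(303 − 4p_{Streamly} + 3p_{Vidio}).
∂π/∂p_{Streamly} = 363 − 8p_{Streamly} + 3p_{Vidio} = 0 ⇒ p_{Streamly} = 45.375 + 0.375p_{Vidio}.
At p_{Vidio} = 30: p_{Streamly} = 45.375 + 0.375·30 = 56.625.

56.625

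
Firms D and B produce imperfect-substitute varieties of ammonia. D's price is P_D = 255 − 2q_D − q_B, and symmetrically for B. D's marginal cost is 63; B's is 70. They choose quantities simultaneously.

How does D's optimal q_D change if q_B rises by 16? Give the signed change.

Firm D's profit: π = q_D(255 − 2q_D − q_B) − 63q_D.
∂π/∂q_D = 192 − 4q_D − q_B = 0 ⇒ q_D = 48 − 0.25q_B.
The reaction-function slope is −0.25, so a 16-unit rise in q_B moves q_D by −0.25 × 16 = −4. D's best response falls — the actions are strategic substitutes.

-4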